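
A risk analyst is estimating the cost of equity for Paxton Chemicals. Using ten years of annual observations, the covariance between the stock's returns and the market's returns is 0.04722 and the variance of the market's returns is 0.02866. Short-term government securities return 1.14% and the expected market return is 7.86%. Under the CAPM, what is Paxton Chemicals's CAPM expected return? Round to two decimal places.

β = Cov(R_i, R_m) / Var(R_m) = 0.04722 / 0.02866 = 1.6476
MRP = 7.86% − 1.14% = 6.72%
E(R) = R_f + β × MRP = 1.14% + 1.6476 × 6.72% = 12.21%

12.21%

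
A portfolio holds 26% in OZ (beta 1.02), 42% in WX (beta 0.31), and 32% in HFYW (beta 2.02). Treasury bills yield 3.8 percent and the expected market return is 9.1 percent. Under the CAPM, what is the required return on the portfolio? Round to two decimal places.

β_P = Σ w_i β_i = 0.26×1.02 + 0.42×0.31 + 0.32×2.02 = 1.0418
MRP = 9.1% − 3.8% = 5.30%
E(R_P) = R_f + β_P × MRP = 3.8% + 1.0418 × 5.3% = 9.32%

9.32%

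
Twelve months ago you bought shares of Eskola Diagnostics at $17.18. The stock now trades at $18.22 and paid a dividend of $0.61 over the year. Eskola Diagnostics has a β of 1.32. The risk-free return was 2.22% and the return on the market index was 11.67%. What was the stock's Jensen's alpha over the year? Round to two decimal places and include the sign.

-5.09%

Realised HPR = (P1 + D1 − P0) / P0 = (18.22 + 0.61 − 17.18) / 17.18 = 1.65 / 17.18 = 9.6042%
MRP = 11.67% − 2.22% = 9.45%
CAPM required = R_f + β·MRP = 2.22% + 1.32 × 9.45% = 14.6940%
α = realised − required = 9.6042% − 14.6940% = -5.09%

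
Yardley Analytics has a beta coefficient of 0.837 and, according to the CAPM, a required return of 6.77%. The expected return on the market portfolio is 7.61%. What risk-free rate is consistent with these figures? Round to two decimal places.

2.46%

E(R) = R_f + β(E(R_m) − R_f) = R_f(1 − β) + β·E(R_m)
6.77% = R_f × (1 − 0.837) + 0.837 × 7.61%
6.77% = R_f × 0.163 + 6.36957%
R_f = (6.77% − 6.36957%) / 0.163 = 2.46%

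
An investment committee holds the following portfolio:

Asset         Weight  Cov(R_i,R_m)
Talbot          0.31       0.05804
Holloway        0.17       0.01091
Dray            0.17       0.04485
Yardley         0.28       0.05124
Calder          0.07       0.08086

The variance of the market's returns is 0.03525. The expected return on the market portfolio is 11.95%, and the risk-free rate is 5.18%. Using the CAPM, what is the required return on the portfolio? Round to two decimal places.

14.30%

β_Talbot = 0.05804 / 0.03525 = 1.6465
β_Holloway = 0.01091 / 0.03525 = 0.3095
β_Dray = 0.04485 / 0.03525 = 1.2723
β_Yardley = 0.05124 / 0.03525 = 1.4536
β_Calder = 0.08086 / 0.03525 = 2.2939
β_P = Σ w_i β_i = 0.31×1.6465 + 0.17×0.3095 + 0.17×1.2723 + 0.28×1.4536 + 0.07×2.2939 = 1.3469
MRP = 11.95% − 5.18% = 6.77%
E(R_P) = R_f + β_P × MRP = 5.18% + 1.3469 × 6.77% = 14.30%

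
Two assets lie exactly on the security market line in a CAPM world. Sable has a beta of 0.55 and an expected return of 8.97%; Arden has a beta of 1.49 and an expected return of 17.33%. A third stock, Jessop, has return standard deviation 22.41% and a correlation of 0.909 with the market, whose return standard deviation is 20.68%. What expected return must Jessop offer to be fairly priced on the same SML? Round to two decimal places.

12.84%

MRP = (17.33% − 8.97%) / (1.49 − 0.55) = 8.8936%
R_f = 8.97% − 0.55 × 8.8936% = 4.0785%
β_Jessop = ρ·σ_i/σ_m = 0.909 × 22.41 / 20.68 = 0.9850
E(R_Jessop) = R_f + β × MRP = 4.0785% + 0.9850 × 8.8936% = 12.84%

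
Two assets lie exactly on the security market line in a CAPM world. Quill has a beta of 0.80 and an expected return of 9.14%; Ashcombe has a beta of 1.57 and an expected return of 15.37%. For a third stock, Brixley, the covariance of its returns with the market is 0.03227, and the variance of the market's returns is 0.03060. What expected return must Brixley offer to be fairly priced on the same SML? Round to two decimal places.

MRP = (15.37% − 9.14%) / (1.57 − 0.80) = 8.0909%
R_f = 9.14% − 0.80 × 8.0909% = 2.6673%
β_Brixley = Cov / Var(R_m) = 0.03227 / 0.03060 = 1.0546
E(R_Brixley) = R_f + β × MRP = 2.6673% + 1.0546 × 8.0909% = 11.20%

11.20%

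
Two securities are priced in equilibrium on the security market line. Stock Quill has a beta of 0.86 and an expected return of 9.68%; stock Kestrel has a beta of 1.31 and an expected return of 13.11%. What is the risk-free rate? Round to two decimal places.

Both satisfy E(R) = R_f + β·MRP, so the slope of the SML is
MRP = (13.11% − 9.68%) / (1.31 − 0.86) = 3.43% / 0.45 = 7.6222%
R_f = E(R_Quill) − β_Quill·MRP = 9.68% − 0.86 × 7.6222% = 3.1249%

3.12%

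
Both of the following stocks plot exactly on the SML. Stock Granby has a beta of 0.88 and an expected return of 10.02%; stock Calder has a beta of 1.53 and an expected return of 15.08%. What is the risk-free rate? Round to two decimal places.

Both satisfy E(R) = R_f + β·MRP, so the slope of the SML is
MRP = (15.08% − 10.02%) / (1.53 − 0.88) = 5.06% / 0.65 = 7.7846%
R_f = E(R_Granby) − β_Granby·MRP = 10.02% − 0.88 × 7.7846% = 3.1696%

3.17%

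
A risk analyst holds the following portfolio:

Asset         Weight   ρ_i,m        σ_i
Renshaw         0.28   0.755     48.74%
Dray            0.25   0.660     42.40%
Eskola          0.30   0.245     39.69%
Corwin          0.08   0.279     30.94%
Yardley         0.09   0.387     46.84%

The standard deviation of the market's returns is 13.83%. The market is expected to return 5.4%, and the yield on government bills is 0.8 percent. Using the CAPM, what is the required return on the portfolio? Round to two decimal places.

8.30%

β_Renshaw = 0.755 × 48.74% / 13.83% = 2.6608
β_Dray = 0.660 × 42.40% / 13.83% = 2.0234
β_Eskola = 0.245 × 39.69% / 13.83% = 0.7031
β_Corwin = 0.279 × 30.94% / 13.83% = 0.6242
β_Yardley = 0.387 × 46.84% / 13.83% = 1.3107
β_P = Σ w_i β_i = 0.28×2.6608 + 0.25×2.0234 + 0.30×0.7031 + 0.08×0.6242 + 0.09×1.3107 = 1.6297
MRP = 5.4% − 0.8% = 4.60%
E(R_P) = R_f + β_P × MRP = 0.8% + 1.6297 × 4.6% = 8.30%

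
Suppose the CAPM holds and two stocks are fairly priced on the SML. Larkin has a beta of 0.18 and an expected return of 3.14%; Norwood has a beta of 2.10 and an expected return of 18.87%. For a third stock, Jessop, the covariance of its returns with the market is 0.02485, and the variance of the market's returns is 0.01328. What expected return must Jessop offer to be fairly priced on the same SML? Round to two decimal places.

17.00%

MRP = (18.87% − 3.14%) / (2.10 − 0.18) = 8.1927%
R_f = 3.14% − 0.18 × 8.1927% = 1.6653%
β_Jessop = Cov / Var(R_m) = 0.02485 / 0.01328 = 1.8712
E(R_Jessop) = R_f + β × MRP = 1.6653% + 1.8712 × 8.1927% = 17.00%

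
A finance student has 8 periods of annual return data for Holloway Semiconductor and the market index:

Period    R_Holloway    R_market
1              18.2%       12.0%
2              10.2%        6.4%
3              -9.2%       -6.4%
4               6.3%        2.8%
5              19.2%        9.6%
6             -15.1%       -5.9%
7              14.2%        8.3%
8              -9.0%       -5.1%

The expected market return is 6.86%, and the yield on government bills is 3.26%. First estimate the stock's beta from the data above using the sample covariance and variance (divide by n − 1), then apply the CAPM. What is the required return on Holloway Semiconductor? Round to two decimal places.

Mean R_i = (18.2 + 10.2 − 9.2 + 6.3 + 19.2 − 15.1 + 14.2 − 9.0) / 8 = 4.3500%
Mean R_m = (12.0 + 6.4 − 6.4 + 2.8 + 9.6 − 5.9 + 8.3 − 5.1) / 8 = 2.7125%
Σ(R_i − R̄_i)(R_m − R̄_m) = 702.9750  ⇒  Cov = 702.9750 / 7 = 100.4250
Σ(R_m − R̄_m)² = 396.7688  ⇒  Var(R_m) = 396.7688 / 7 = 56.6813
β = Cov / Var(R_m) = 100.4250 / 56.6813 = 1.7717
MRP = 6.86% − 3.26% = 3.60%
E(R) = R_f + β × MRP = 3.26% + 1.7717 × 3.60% = 9.64%

9.64%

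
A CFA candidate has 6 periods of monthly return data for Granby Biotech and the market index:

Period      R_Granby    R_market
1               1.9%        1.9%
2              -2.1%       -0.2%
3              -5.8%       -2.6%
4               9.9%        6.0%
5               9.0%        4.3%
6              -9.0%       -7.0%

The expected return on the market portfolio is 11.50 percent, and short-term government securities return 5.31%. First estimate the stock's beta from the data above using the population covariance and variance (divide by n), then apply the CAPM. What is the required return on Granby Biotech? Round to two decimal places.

Mean R_i = (1.9 − 2.1 − 5.8 + 9.9 + 9.0 − 9.0) / 6 = 0.6500%
Mean R_m = (1.9 − 0.2 − 2.6 + 6.0 + 4.3 − 7.0) / 6 = 0.4000%
Σ(R_i − R̄_i)(R_m − R̄_m) = 178.6500  ⇒  Cov = 178.6500 / 6 = 29.7750
Σ(R_m − R̄_m)² = 112.9400  ⇒  Var(R_m) = 112.9400 / 6 = 18.8233
β = Cov / Var(R_m) = 29.7750 / 18.8233 = 1.5818
MRP = 11.50% − 5.31% = 6.19%
E(R) = R_f + β × MRP = 5.31% + 1.5818 × 6.19% = 15.10%

15.10%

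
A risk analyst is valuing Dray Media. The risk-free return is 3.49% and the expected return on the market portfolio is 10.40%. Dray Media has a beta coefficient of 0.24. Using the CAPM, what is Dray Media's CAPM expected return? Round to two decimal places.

5.15%

Market risk premium = E(R_m) − R_f = 10.40% − 3.49% = 6.91%
E(R) = R_f + β × MRP = 3.49% + 0.24 × 6.91% = 5.15%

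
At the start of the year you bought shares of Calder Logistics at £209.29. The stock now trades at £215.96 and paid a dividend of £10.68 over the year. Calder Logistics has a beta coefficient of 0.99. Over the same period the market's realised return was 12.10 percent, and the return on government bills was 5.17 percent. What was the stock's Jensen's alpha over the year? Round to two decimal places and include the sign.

Realised HPR = (P1 + D1 − P0) / P0 = (215.96 + 10.68 − 209.29) / 209.29 = 17.35 / 209.29 = 8.2899%
MRP = 12.10% − 5.17% = 6.93%
CAPM required = R_f + β·MRP = 5.17% + 0.99 × 6.93% = 12.0307%
α = realised − required = 8.2899% − 12.0307% = -3.74%

-3.74%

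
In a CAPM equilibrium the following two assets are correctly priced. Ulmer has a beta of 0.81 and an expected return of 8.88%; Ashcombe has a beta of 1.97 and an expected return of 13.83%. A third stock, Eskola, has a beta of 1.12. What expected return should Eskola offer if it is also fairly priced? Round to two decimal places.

10.20%

MRP (SML slope) = (13.83% − 8.88%) / (1.97 − 0.81) = 4.95% / 1.16 = 4.2672%
R_f (intercept) = 8.88% − 0.81 × 4.2672% = 5.4236%
E(R_Eskola) = R_f + β × MRP = 5.4236% + 1.12 × 4.2672% = 10.20%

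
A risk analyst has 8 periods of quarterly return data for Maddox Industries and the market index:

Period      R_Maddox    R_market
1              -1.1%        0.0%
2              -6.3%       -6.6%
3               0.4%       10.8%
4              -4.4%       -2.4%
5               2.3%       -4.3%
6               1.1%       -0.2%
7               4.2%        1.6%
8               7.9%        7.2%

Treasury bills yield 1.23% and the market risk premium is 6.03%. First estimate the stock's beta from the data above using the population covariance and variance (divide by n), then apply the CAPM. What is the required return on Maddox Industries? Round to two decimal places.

3.98%

Mean R_i = (-1.1 − 6.3 + 0.4 − 4.4 + 2.3 + 1.1 + 4.2 + 7.9) / 8 = 0.5125%
Mean R_m = (0.0 − 6.6 + 10.8 − 2.4 − 4.3 − 0.2 + 1.6 + 7.2) / 8 = 0.7625%
Σ(R_i − R̄_i)(R_m − R̄_m) = 106.8238  ⇒  Cov = 106.8238 / 8 = 13.3530
Σ(R_m − R̄_m)² = 234.2388  ⇒  Var(R_m) = 234.2388 / 8 = 29.2799
β = Cov / Var(R_m) = 13.3530 / 29.2799 = 0.4560
E(R) = R_f + β × MRP = 1.23% + 0.4560 × 6.03% = 3.98%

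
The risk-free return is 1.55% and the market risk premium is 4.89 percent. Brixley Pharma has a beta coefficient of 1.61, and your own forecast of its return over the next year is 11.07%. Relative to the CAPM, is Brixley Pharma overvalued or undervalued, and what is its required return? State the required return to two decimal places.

Required return = R_f + β·MRP = 1.55% + 1.61 × 4.89% = 9.42%
Forecast 11.07% > required 9.42% → the stock plots above the SML → undervalued.

Undervalued; required return 9.42%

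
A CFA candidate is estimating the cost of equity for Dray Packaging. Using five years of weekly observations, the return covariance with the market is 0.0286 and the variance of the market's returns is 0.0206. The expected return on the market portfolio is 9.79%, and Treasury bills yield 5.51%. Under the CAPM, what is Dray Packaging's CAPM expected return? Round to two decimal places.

11.45%

β = Cov(R_i, R_m) / Var(R_m) = 0.0286 / 0.0206 = 1.3883
MRP = 9.79% − 5.51% = 4.28%
E(R) = R_f + β × MRP = 5.51% + 1.3883 × 4.28% = 11.45%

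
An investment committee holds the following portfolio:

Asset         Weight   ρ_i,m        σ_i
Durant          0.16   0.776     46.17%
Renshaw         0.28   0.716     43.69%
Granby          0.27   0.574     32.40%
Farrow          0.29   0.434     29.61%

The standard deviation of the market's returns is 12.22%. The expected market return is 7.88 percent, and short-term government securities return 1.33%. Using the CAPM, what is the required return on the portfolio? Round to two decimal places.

13.79%

β_Durant = 0.776 × 46.17% / 12.22% = 2.9319
β_Renshaw = 0.716 × 43.69% / 12.22% = 2.5599
β_Granby = 0.574 × 32.40% / 12.22% = 1.5219
β_Farrow = 0.434 × 29.61% / 12.22% = 1.0516
β_P = Σ w_i β_i = 0.16×2.9319 + 0.28×2.5599 + 0.27×1.5219 + 0.29×1.0516 = 1.9018
MRP = 7.88% − 1.33% = 6.55%
E(R_P) = R_f + β_P × MRP = 1.33% + 1.9018 × 6.55% = 13.79%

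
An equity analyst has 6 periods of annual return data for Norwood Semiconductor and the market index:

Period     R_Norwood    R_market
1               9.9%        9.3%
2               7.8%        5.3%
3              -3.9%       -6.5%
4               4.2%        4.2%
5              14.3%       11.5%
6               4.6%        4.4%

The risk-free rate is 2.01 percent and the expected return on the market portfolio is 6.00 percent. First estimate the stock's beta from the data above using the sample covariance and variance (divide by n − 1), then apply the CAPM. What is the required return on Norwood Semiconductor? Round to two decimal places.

Mean R_i = (9.9 + 7.8 − 3.9 + 4.2 + 14.3 + 4.6) / 6 = 6.1500%
Mean R_m = (9.3 + 5.3 − 6.5 + 4.2 + 11.5 + 4.4) / 6 = 4.7000%
Σ(R_i − R̄_i)(R_m − R̄_m) = 187.6600  ⇒  Cov = 187.6600 / 5 = 37.5320
Σ(R_m − R̄_m)² = 193.5400  ⇒  Var(R_m) = 193.5400 / 5 = 38.7080
β = Cov / Var(R_m) = 37.5320 / 38.7080 = 0.9696
MRP = 6.00% − 2.01% = 3.99%
E(R) = R_f + β × MRP = 2.01% + 0.9696 × 3.99% = 5.88%

5.88%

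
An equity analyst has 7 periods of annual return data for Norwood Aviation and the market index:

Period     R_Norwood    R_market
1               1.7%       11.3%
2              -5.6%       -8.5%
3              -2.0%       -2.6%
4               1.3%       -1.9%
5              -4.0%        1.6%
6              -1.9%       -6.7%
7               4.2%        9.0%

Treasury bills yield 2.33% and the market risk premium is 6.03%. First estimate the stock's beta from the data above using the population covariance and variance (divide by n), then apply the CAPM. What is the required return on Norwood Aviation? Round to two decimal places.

4.39%

Mean R_i = (1.7 − 5.6 − 2.0 + 1.3 − 4.0 − 1.9 + 4.2) / 7 = -0.9000%
Mean R_m = (11.3 − 8.5 − 2.6 − 1.9 + 1.6 − 6.7 + 9.0) / 7 = 0.3143%
Σ(R_i − R̄_i)(R_m − R̄_m) = 115.6500  ⇒  Cov = 115.6500 / 7 = 16.5214
Σ(R_m − R̄_m)² = 338.0686  ⇒  Var(R_m) = 338.0686 / 7 = 48.2955
β = Cov / Var(R_m) = 16.5214 / 48.2955 = 0.3421
E(R) = R_f + β × MRP = 2.33% + 0.3421 × 6.03% = 4.39%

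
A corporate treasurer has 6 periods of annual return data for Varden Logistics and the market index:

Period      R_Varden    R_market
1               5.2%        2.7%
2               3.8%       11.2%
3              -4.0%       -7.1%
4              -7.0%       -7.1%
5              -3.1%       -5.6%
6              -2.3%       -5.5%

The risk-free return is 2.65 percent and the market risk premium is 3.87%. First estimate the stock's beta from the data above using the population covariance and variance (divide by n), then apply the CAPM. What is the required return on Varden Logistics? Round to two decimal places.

4.78%

Mean R_i = (5.2 + 3.8 − 4.0 − 7.0 − 3.1 − 2.3) / 6 = -1.2333%
Mean R_m = (2.7 + 11.2 − 7.1 − 7.1 − 5.6 − 5.5) / 6 = -1.9000%
Σ(R_i − R̄_i)(R_m − R̄_m) = 150.6500  ⇒  Cov = 150.6500 / 6 = 25.1083
Σ(R_m − R̄_m)² = 273.5000  ⇒  Var(R_m) = 273.5000 / 6 = 45.5833
β = Cov / Var(R_m) = 25.1083 / 45.5833 = 0.5508
E(R) = R_f + β × MRP = 2.65% + 0.5508 × 3.87% = 4.78%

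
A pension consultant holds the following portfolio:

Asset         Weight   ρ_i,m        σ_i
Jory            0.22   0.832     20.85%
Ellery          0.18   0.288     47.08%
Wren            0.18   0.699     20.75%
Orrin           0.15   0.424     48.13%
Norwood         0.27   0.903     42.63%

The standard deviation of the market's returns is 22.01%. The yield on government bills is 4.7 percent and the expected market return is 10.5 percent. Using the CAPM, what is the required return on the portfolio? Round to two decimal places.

10.58%

β_Jory = 0.832 × 20.85% / 22.01% = 0.7882
β_Ellery = 0.288 × 47.08% / 22.01% = 0.6160
β_Wren = 0.699 × 20.75% / 22.01% = 0.6590
β_Orrin = 0.424 × 48.13% / 22.01% = 0.9272
β_Norwood = 0.903 × 42.63% / 22.01% = 1.7490
β_P = Σ w_i β_i = 0.22×0.7882 + 0.18×0.6160 + 0.18×0.6590 + 0.15×0.9272 + 0.27×1.7490 = 1.0142
MRP = 10.5% − 4.7% = 5.80%
E(R_P) = R_f + β_P × MRP = 4.7% + 1.0142 × 5.8% = 10.58%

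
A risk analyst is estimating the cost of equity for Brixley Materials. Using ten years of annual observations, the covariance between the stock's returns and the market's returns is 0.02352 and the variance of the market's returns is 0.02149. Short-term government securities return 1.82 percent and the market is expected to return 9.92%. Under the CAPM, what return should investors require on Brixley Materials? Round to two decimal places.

β = Cov(R_i, R_m) / Var(R_m) = 0.02352 / 0.02149 = 1.0945
MRP = 9.92% − 1.82% = 8.10%
E(R) = R_f + β × MRP = 1.82% + 1.0945 × 8.10% = 10.69%

10.69%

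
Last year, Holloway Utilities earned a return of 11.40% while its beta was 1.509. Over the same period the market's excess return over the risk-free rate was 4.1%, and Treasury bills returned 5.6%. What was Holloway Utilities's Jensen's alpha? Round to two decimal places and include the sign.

CAPM benchmark = R_f + β(R_m − R_f) = 5.6% + 1.509 × 4.1% = 11.7869%
α = actual − benchmark = 11.40% − 11.7869% = -0.39%

-0.39%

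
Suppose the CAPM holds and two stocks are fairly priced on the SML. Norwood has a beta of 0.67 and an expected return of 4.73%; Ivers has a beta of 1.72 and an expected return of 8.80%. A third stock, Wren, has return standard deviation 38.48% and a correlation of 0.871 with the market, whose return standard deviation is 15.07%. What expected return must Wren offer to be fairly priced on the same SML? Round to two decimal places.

MRP = (8.80% − 4.73%) / (1.72 − 0.67) = 3.8762%
R_f = 4.73% − 0.67 × 3.8762% = 2.1329%
β_Wren = ρ·σ_i/σ_m = 0.871 × 38.48 / 15.07 = 2.2240
E(R_Wren) = R_f + β × MRP = 2.1329% + 2.2240 × 3.8762% = 10.75%

10.75%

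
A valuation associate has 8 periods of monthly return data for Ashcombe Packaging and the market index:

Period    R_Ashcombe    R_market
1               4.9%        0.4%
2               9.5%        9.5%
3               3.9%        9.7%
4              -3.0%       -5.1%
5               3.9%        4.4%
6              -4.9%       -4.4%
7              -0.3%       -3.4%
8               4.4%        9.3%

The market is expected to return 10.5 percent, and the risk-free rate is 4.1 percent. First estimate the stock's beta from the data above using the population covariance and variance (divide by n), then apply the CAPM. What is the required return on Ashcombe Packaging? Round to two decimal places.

Mean R_i = (4.9 + 9.5 + 3.9 − 3.0 + 3.9 − 4.9 − 0.3 + 4.4) / 8 = 2.3000%
Mean R_m = (0.4 + 9.5 + 9.7 − 5.1 + 4.4 − 4.4 − 3.4 + 9.3) / 8 = 2.5500%
Σ(R_i − R̄_i)(R_m − R̄_m) = 179.0800  ⇒  Cov = 179.0800 / 8 = 22.3850
Σ(R_m − R̄_m)² = 295.2600  ⇒  Var(R_m) = 295.2600 / 8 = 36.9075
β = Cov / Var(R_m) = 22.3850 / 36.9075 = 0.6065
MRP = 10.5% − 4.1% = 6.40%
E(R) = R_f + β × MRP = 4.1% + 0.6065 × 6.4% = 7.98%

7.98%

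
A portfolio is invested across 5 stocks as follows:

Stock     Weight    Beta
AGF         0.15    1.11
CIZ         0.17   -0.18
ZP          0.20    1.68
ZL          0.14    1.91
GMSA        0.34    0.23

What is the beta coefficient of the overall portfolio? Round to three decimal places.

0.818

β_P = Σ w_i β_i = 0.15×1.11 + 0.17×-0.18 + 0.20×1.68 + 0.14×1.91 + 0.34×0.23 = 0.8175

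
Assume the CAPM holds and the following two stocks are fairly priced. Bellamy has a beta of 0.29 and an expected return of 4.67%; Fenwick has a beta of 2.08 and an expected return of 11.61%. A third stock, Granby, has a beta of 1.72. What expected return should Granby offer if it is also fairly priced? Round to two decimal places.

10.21%

MRP (SML slope) = (11.61% − 4.67%) / (2.08 − 0.29) = 6.94% / 1.79 = 3.8771%
R_f (intercept) = 4.67% − 0.29 × 3.8771% = 3.5456%
E(R_Granby) = R_f + β × MRP = 3.5456% + 1.72 × 3.8771% = 10.21%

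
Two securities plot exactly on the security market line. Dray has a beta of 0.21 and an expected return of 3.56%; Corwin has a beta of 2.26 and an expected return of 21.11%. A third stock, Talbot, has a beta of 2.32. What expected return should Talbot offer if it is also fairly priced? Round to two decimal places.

MRP (SML slope) = (21.11% − 3.56%) / (2.26 − 0.21) = 17.55% / 2.05 = 8.5610%
R_f (intercept) = 3.56% − 0.21 × 8.5610% = 1.7622%
E(R_Talbot) = R_f + β × MRP = 1.7622% + 2.32 × 8.5610% = 21.62%

21.62%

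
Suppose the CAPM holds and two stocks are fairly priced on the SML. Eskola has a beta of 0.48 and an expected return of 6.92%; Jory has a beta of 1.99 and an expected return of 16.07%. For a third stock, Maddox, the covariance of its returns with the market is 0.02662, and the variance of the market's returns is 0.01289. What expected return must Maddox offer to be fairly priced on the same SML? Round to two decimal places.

16.53%

MRP = (16.07% − 6.92%) / (1.99 − 0.48) = 6.0596%
R_f = 6.92% − 0.48 × 6.0596% = 4.0114%
β_Maddox = Cov / Var(R_m) = 0.02662 / 0.01289 = 2.0652
E(R_Maddox) = R_f + β × MRP = 4.0114% + 2.0652 × 6.0596% = 16.53%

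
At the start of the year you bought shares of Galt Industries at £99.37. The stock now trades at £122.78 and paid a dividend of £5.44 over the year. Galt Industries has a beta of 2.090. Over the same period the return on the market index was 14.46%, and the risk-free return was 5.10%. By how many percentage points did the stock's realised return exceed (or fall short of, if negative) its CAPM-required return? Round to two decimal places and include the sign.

+4.37%

Realised HPR = (P1 + D1 − P0) / P0 = (122.78 + 5.44 − 99.37) / 99.37 = 28.85 / 99.37 = 29.0329%
MRP = 14.46% − 5.10% = 9.36%
CAPM required = R_f + β·MRP = 5.10% + 2.090 × 9.36% = 24.66240%
α = realised − required = 29.0329% − 24.66240% = +4.37%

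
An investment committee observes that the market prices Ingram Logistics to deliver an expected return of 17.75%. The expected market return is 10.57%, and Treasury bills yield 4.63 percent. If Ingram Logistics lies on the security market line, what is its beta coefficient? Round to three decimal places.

MRP = 10.57% − 4.63% = 5.94%
β = (E(R) − R_f) / MRP = (17.75% − 4.63%) / 5.94% = 13.12% / 5.94% = 2.209

2.209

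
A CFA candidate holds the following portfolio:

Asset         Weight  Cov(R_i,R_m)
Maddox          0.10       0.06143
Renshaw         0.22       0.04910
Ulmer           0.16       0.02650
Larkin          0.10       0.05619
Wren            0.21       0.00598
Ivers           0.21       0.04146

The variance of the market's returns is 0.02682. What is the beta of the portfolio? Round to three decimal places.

β_Maddox = 0.06143 / 0.02682 = 2.2905
β_Renshaw = 0.04910 / 0.02682 = 1.8307
β_Ulmer = 0.02650 / 0.02682 = 0.9881
β_Larkin = 0.05619 / 0.02682 = 2.0951
β_Wren = 0.00598 / 0.02682 = 0.2230
β_Ivers = 0.04146 / 0.02682 = 1.5459
β_P = Σ w_i β_i = 0.10×2.2905 + 0.22×1.8307 + 0.16×0.9881 + 0.10×2.0951 + 0.21×0.2230 + 0.21×1.5459 = 1.3709

1.371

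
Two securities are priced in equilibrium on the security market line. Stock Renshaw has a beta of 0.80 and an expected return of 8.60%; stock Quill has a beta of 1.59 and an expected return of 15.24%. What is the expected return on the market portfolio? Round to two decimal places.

10.28%

Both satisfy E(R) = R_f + β·MRP, so the slope of the SML is
MRP = (15.24% − 8.60%) / (1.59 − 0.80) = 6.64% / 0.79 = 8.4051%
R_f = E(R_Renshaw) − β_Renshaw·MRP = 8.60% − 0.80 × 8.4051% = 1.8759%
E(R_m) = R_f + MRP = 1.8759% + 8.4051% = 10.28%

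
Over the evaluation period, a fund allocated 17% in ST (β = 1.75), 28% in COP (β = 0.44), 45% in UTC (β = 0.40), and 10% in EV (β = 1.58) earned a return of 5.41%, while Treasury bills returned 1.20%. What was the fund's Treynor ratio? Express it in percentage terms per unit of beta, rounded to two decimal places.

5.55%

β_P = 0.17×1.75 + 0.28×0.44 + 0.45×0.40 + 0.10×1.58 = 0.7587
Treynor = (R_P − R_f) / β_P = (5.41% − 1.20%) / 0.7587 = 4.21% / 0.7587 = 5.55%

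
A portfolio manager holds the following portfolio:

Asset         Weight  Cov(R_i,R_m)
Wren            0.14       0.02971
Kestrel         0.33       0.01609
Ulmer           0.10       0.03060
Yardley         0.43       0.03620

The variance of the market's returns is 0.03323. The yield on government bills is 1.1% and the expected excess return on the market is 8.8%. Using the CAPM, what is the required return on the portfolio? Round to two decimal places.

8.54%

β_Wren = 0.02971 / 0.03323 = 0.8941
β_Kestrel = 0.01609 / 0.03323 = 0.4842
β_Ulmer = 0.03060 / 0.03323 = 0.9209
β_Yardley = 0.03620 / 0.03323 = 1.0894
β_P = Σ w_i β_i = 0.14×0.8941 + 0.33×0.4842 + 0.10×0.9209 + 0.43×1.0894 = 0.8455
E(R_P) = R_f + β_P × MRP = 1.1% + 0.8455 × 8.8% = 8.54%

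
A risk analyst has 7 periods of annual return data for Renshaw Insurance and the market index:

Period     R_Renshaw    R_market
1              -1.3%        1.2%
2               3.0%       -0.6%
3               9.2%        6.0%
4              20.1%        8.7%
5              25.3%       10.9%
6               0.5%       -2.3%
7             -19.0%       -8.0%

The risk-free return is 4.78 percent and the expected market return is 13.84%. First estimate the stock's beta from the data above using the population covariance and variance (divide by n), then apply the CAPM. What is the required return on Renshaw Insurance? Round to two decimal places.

Mean R_i = (-1.3 + 3.0 + 9.2 + 20.1 + 25.3 + 0.5 − 19.0) / 7 = 5.4000%
Mean R_m = (1.2 − 0.6 + 6.0 + 8.7 + 10.9 − 2.3 − 8.0) / 7 = 2.2714%
Σ(R_i − R̄_i)(R_m − R̄_m) = 567.4700  ⇒  Cov = 567.4700 / 7 = 81.0671
Σ(R_m − R̄_m)² = 265.4743  ⇒  Var(R_m) = 265.4743 / 7 = 37.9249
β = Cov / Var(R_m) = 81.0671 / 37.9249 = 2.1376
MRP = 13.84% − 4.78% = 9.06%
E(R) = R_f + β × MRP = 4.78% + 2.1376 × 9.06% = 24.15%

24.15%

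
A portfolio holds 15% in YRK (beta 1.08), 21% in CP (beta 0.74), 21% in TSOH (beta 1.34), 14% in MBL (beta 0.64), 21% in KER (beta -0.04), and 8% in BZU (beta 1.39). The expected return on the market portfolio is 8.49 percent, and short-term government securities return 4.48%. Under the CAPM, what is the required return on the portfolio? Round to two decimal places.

7.65%

β_P = Σ w_i β_i = 0.15×1.08 + 0.21×0.74 + 0.21×1.34 + 0.14×0.64 + 0.21×-0.04 + 0.08×1.39 = 0.7912
MRP = 8.49% − 4.48% = 4.01%
E(R_P) = R_f + β_P × MRP = 4.48% + 0.7912 × 4.01% = 7.65%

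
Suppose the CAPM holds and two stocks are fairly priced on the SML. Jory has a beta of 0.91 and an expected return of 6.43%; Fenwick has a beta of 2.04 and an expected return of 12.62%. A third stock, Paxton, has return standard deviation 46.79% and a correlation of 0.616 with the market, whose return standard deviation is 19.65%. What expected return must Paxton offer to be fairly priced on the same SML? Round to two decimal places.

9.48%

MRP = (12.62% − 6.43%) / (2.04 − 0.91) = 5.4779%
R_f = 6.43% − 0.91 × 5.4779% = 1.4451%
β_Paxton = ρ·σ_i/σ_m = 0.616 × 46.79 / 19.65 = 1.4668
E(R_Paxton) = R_f + β × MRP = 1.4451% + 1.4668 × 5.4779% = 9.48%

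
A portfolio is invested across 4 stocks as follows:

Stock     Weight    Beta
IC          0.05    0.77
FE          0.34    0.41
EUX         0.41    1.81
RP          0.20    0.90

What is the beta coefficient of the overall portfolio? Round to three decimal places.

1.100

β_P = Σ w_i β_i = 0.05×0.77 + 0.34×0.41 + 0.41×1.81 + 0.20×0.90 = 1.1000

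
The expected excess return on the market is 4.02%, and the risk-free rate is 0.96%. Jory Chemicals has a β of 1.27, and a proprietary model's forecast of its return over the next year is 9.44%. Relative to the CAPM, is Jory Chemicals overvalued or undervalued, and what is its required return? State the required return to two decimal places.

Required return = R_f + β·MRP = 0.96% + 1.27 × 4.02% = 6.07%
Forecast 9.44% > required 6.07% → the stock plots above the SML → undervalued.

Undervalued; required return 6.07%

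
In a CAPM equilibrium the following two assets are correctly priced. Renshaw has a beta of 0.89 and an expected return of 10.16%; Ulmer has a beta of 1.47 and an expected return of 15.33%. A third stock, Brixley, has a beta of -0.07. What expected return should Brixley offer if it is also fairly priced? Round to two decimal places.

MRP (SML slope) = (15.33% − 10.16%) / (1.47 − 0.89) = 5.17% / 0.58 = 8.9138%
R_f (intercept) = 10.16% − 0.89 × 8.9138% = 2.2267%
E(R_Brixley) = R_f + β × MRP = 2.2267% + -0.07 × 8.9138% = 1.60%

1.60%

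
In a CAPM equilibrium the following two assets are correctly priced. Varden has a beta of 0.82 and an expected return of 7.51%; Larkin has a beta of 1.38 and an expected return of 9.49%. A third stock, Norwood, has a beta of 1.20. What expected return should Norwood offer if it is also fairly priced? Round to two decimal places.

MRP (SML slope) = (9.49% − 7.51%) / (1.38 − 0.82) = 1.98% / 0.56 = 3.5357%
R_f (intercept) = 7.51% − 0.82 × 3.5357% = 4.6107%
E(R_Norwood) = R_f + β × MRP = 4.6107% + 1.20 × 3.5357% = 8.85%

8.85%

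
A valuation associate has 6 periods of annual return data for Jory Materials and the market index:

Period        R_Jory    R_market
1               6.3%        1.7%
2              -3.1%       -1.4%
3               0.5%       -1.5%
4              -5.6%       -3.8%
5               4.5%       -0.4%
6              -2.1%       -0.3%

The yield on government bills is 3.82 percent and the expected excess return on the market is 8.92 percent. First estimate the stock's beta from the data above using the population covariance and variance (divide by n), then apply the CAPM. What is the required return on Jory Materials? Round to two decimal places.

Mean R_i = (6.3 − 3.1 + 0.5 − 5.6 + 4.5 − 2.1) / 6 = 0.0833%
Mean R_m = (1.7 − 1.4 − 1.5 − 3.8 − 0.4 − 0.3) / 6 = -0.9500%
Σ(R_i − R̄_i)(R_m − R̄_m) = 34.8850  ⇒  Cov = 34.8850 / 6 = 5.8142
Σ(R_m − R̄_m)² = 16.3750  ⇒  Var(R_m) = 16.3750 / 6 = 2.7292
β = Cov / Var(R_m) = 5.8142 / 2.7292 = 2.1304
E(R) = R_f + β × MRP = 3.82% + 2.1304 × 8.92% = 22.82%

22.82%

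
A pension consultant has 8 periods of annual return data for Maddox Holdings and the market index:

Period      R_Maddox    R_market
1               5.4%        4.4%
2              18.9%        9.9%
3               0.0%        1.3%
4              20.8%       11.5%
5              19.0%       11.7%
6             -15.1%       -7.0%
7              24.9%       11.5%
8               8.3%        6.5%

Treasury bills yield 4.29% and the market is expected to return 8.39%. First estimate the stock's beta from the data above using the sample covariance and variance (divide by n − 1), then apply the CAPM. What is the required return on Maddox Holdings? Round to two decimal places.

12.53%

Mean R_i = (5.4 + 18.9 + 0.0 + 20.8 + 19.0 − 15.1 + 24.9 + 8.3) / 8 = 10.2750%
Mean R_m = (4.4 + 9.9 + 1.3 + 11.5 + 11.7 − 7.0 + 11.5 + 6.5) / 8 = 6.2250%
Σ(R_i − R̄_i)(R_m − R̄_m) = 606.6750  ⇒  Cov = 606.6750 / 7 = 86.6679
Σ(R_m − R̄_m)² = 301.6950  ⇒  Var(R_m) = 301.6950 / 7 = 43.0993
β = Cov / Var(R_m) = 86.6679 / 43.0993 = 2.0109
MRP = 8.39% − 4.29% = 4.10%
E(R) = R_f + β × MRP = 4.29% + 2.0109 × 4.10% = 12.53%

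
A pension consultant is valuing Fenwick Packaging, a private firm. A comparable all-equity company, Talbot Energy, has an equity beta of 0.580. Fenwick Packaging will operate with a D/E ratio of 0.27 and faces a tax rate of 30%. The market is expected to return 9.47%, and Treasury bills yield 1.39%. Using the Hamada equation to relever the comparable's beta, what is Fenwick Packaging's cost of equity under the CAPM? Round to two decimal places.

β_L = β_U × [1 + (1 − t)(D/E)] = 0.580 × [1 + (1 − 0.30) × 0.27]
    = 0.580 × [1 + 0.70 × 0.27] = 0.580 × 1.1890 = 0.6896
MRP = 9.47% − 1.39% = 8.08%
E(R) = R_f + β_L × MRP = 1.39% + 0.6896 × 8.08% = 6.96%

6.96%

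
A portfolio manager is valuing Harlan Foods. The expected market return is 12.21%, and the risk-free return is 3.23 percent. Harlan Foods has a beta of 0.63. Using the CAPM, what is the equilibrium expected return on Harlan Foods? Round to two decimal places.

8.89%

Market risk premium = E(R_m) − R_f = 12.21% − 3.23% = 8.98%
E(R) = R_f + β × MRP = 3.23% + 0.63 × 8.98% = 8.89%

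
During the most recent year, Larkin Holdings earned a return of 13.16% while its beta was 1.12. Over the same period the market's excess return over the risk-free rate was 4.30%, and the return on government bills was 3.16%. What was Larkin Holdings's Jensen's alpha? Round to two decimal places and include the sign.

+5.18%

CAPM benchmark = R_f + β(R_m − R_f) = 3.16% + 1.12 × 4.30% = 7.9760%
α = actual − benchmark = 13.16% − 7.9760% = +5.18%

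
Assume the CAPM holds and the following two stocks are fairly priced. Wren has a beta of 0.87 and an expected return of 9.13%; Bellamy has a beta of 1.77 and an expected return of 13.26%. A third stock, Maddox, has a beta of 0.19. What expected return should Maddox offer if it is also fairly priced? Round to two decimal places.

MRP (SML slope) = (13.26% − 9.13%) / (1.77 − 0.87) = 4.13% / 0.90 = 4.5889%
R_f (intercept) = 9.13% − 0.87 × 4.5889% = 5.1377%
E(R_Maddox) = R_f + β × MRP = 5.1377% + 0.19 × 4.5889% = 6.01%

6.01%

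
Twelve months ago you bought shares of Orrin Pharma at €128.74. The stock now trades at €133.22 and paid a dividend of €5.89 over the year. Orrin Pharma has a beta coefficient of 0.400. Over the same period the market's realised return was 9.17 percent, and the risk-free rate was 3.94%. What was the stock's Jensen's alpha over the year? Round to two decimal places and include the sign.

Realised HPR = (P1 + D1 − P0) / P0 = (133.22 + 5.89 − 128.74) / 128.74 = 10.37 / 128.74 = 8.0550%
MRP = 9.17% − 3.94% = 5.23%
CAPM required = R_f + β·MRP = 3.94% + 0.400 × 5.23% = 6.03200%
α = realised − required = 8.0550% − 6.03200% = +2.02%

+2.02%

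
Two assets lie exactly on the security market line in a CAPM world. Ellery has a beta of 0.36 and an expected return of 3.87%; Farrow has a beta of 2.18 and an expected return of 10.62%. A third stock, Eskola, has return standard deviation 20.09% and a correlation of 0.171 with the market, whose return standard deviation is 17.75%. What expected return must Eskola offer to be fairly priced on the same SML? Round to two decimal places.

3.25%

MRP = (10.62% − 3.87%) / (2.18 − 0.36) = 3.7088%
R_f = 3.87% − 0.36 × 3.7088% = 2.5348%
β_Eskola = ρ·σ_i/σ_m = 0.171 × 20.09 / 17.75 = 0.1935
E(R_Eskola) = R_f + β × MRP = 2.5348% + 0.1935 × 3.7088% = 3.25%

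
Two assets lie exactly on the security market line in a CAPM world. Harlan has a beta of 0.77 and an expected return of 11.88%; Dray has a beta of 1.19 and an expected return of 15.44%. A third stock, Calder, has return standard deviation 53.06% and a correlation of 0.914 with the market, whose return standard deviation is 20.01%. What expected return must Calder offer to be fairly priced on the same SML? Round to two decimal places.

MRP = (15.44% − 11.88%) / (1.19 − 0.77) = 8.4762%
R_f = 11.88% − 0.77 × 8.4762% = 5.3533%
β_Calder = ρ·σ_i/σ_m = 0.914 × 53.06 / 20.01 = 2.4236
E(R_Calder) = R_f + β × MRP = 5.3533% + 2.4236 × 8.4762% = 25.90%

25.90%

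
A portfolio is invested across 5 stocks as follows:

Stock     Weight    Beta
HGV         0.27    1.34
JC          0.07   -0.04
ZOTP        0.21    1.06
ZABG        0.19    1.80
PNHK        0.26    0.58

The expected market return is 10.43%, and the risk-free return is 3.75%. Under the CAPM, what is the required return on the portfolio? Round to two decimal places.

10.93%

β_P = Σ w_i β_i = 0.27×1.34 + 0.07×-0.04 + 0.21×1.06 + 0.19×1.80 + 0.26×0.58 = 1.0744
MRP = 10.43% − 3.75% = 6.68%
E(R_P) = R_f + β_P × MRP = 3.75% + 1.0744 × 6.68% = 10.93%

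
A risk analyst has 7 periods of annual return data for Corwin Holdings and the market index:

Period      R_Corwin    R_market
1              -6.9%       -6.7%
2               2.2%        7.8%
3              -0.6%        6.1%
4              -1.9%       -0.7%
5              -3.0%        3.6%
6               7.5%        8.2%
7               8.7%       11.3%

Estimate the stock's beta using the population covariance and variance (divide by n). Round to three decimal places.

0.817

Mean R_i = (-6.9 + 2.2 − 0.6 − 1.9 − 3.0 + 7.5 + 8.7) / 7 = 0.8571%
Mean R_m = (-6.7 + 7.8 + 6.1 − 0.7 + 3.6 + 8.2 + 11.3) / 7 = 4.2286%
Σ(R_i − R̄_i)(R_m − R̄_m) = 184.6986  ⇒  Cov = 184.6986 / 7 = 26.3855
Σ(R_m − R̄_m)² = 226.1543  ⇒  Var(R_m) = 226.1543 / 7 = 32.3078
β = Cov / Var(R_m) = 26.3855 / 32.3078 = 0.8167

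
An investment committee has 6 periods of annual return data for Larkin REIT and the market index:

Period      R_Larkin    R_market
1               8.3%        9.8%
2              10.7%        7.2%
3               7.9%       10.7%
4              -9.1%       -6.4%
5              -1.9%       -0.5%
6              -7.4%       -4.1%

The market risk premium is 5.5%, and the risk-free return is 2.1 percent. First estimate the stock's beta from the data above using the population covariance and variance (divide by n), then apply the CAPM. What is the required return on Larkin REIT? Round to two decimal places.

8.30%

Mean R_i = (8.3 + 10.7 + 7.9 − 9.1 − 1.9 − 7.4) / 6 = 1.4167%
Mean R_m = (9.8 + 7.2 + 10.7 − 6.4 − 0.5 − 4.1) / 6 = 2.7833%
Σ(R_i − R̄_i)(R_m − R̄_m) = 308.7817  ⇒  Cov = 308.7817 / 6 = 51.4636
Σ(R_m − R̄_m)² = 273.9083  ⇒  Var(R_m) = 273.9083 / 6 = 45.6514
β = Cov / Var(R_m) = 51.4636 / 45.6514 = 1.1273
E(R) = R_f + β × MRP = 2.1% + 1.1273 × 5.5% = 8.30%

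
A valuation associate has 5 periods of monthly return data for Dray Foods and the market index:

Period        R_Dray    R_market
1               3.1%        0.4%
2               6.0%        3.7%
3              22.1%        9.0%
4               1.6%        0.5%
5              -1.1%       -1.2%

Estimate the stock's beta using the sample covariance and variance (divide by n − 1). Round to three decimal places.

Mean R_i = (3.1 + 6.0 + 22.1 + 1.6 − 1.1) / 5 = 6.3400%
Mean R_m = (0.4 + 3.7 + 9.0 + 0.5 − 1.2) / 5 = 2.4800%
Σ(R_i − R̄_i)(R_m − R̄_m) = 145.8440  ⇒  Cov = 145.8440 / 4 = 36.4610
Σ(R_m − R̄_m)² = 65.7880  ⇒  Var(R_m) = 65.7880 / 4 = 16.4470
β = Cov / Var(R_m) = 36.4610 / 16.4470 = 2.2169

2.217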